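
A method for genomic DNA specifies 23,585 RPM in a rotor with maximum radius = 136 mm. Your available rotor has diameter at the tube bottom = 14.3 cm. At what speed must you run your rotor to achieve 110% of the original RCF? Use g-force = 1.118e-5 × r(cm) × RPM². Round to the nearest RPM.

Original rotor: r = 136 mm = 13.6 cm
RCF_original = 1.118 × 10⁻⁵ × 13.6 × (23585)² = 1.118 × 10⁻⁵ × 13.6 × 556,252,225 ≈ 84,577 × g
Target RCF = 1.1 × 84,577 ≈ 93,034.7 × g
Your rotor: r = 14.3 / 2 = 7.15 cm
93,034.7 = 1.118 × 10⁻⁵ × 7.15 × N²
N² = 93,034.7 / (7.9937 × 10⁻⁵) = 1,163,850,282
N ≈ √1,163,850,282 ≈ 34,115.2

34115 RPM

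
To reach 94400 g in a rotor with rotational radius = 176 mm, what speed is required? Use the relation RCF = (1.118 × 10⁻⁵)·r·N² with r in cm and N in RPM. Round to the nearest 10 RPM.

21900 RPM

r = 176 mm = 17.6 cm
94,400 = 1.118 × 10⁻⁵ × 17.6 × N²
N² = 94,400 / (19.6768 × 10⁻⁵) = 479,752,805
N ≈ √479,752,805 ≈ 21,903.3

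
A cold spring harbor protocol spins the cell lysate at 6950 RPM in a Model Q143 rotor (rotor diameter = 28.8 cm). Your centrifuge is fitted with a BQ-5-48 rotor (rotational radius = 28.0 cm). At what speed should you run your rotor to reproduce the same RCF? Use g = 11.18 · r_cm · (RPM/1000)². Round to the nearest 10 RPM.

Original rotor: r = 28.8 / 2 = 14.4 cm
RCF = 11.18 × r × (N/1000)²
RCF_original = 11.18 × 14.4 × (6.95)² = 11.18 × 14.4 × 48.3025 ≈ 7,776.3 × g
7,776.3 = 11.18 × 28 × (N/1000)²
(N/1000)² = 7,776.3 / 313.04 = 24.84123
N = 1000 × √24.84123 ≈ 4,984.1

≈ 4980 RPM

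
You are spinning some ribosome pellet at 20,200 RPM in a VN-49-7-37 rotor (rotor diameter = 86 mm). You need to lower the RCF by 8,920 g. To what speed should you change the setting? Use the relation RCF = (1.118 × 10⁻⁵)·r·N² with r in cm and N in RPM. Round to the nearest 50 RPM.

N₂ ≈ 14900 RPM

r = 86 mm / 2 = 43 mm = 4.3 cm
Current RCF = 1.118 × 10⁻⁵ × 4.3 × (20200)² = 1.118 × 10⁻⁵ × 4.3 × 408,040,000 ≈ 19,616.1 × g
Target RCF = 19,616.1 − 8,920 = 10,696.1 × g
N² = 10,696.1 / (4.8074 × 10⁻⁵) = 222,492,408
N ≈ √222,492,408 ≈ 14,916.2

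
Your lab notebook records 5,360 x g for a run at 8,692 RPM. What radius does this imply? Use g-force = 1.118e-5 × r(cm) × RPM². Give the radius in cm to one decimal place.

≈ 6.3 cm

RCF = 1.118 × 10⁻⁵ × r × N²
5360 = 1.118 × 10⁻⁵ × r × (8692)²
r = 5360 / (1.118 × 10⁻⁵ × 75,550,864) = 5360 / 844.6587 ≈ 6.346 cm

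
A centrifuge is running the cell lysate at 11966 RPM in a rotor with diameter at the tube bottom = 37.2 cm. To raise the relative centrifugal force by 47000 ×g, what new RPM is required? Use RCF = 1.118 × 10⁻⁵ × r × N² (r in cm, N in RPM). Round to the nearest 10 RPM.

r = 37.2 / 2 = 18.6 cm
Current RCF = 1.118 × 10⁻⁵ × 18.6 × (11966)² = 1.118 × 10⁻⁵ × 18.6 × 143,185,156 ≈ 29,775.1 × g
Target RCF = 29,775.1 + 47,000 = 76,775.1 × g
N² = 76,775.1 / (20.7948 × 10⁻⁵) = 369,203,359
N ≈ √369,203,359 ≈ 19,214.7

19210 RPM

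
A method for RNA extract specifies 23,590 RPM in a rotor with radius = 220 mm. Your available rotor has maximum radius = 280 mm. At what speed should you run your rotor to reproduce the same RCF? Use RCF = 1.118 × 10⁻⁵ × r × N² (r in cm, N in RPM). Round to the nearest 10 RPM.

20910 RPM

Original rotor: r = 220 mm = 22.0 cm
RCF_original = 1.118 × 10⁻⁵ × 22 × (23590)² = 1.118 × 10⁻⁵ × 22 × 556,488,100 ≈ 136,873.8 × g
Your rotor: r = 280 mm = 28.0 cm
136,873.8 = 1.118 × 10⁻⁵ × 28 × N²
N² = 136,873.8 / (31.304 × 10⁻⁵) = 437,240,608
N ≈ √437,240,608 ≈ 20,910.3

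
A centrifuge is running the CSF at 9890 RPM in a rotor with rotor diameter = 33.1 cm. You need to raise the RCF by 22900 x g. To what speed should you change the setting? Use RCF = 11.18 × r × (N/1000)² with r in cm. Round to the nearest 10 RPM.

r = 33.1 / 2 = 16.55 cm
Current RCF = 11.18 × 16.55 × (9.89)² = 11.18 × 16.55 × 97.8121 ≈ 18,098.1 × g
Target RCF = 18,098.1 + 22,900 = 40,998.1 × g
(N/1000)² = 40,998.1 / 185.029 = 221.5766
N = 1000 × √221.5766 ≈ 14,885.4

≈ 14890 RPM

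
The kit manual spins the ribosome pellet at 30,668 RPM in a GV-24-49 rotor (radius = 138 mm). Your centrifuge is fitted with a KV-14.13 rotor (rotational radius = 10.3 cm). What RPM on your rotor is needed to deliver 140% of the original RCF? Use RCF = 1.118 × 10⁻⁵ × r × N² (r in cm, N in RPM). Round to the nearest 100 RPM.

≈ 42000 RPM

Original rotor: r = 138 mm = 13.8 cm
RCF = 1.118 × 10⁻⁵ × r × N²
RCF_original = 1.118 × 10⁻⁵ × 13.8 × (30668)² = 1.118 × 10⁻⁵ × 13.8 × 940,526,224 ≈ 145,108.1 × g
Target RCF = 1.4 × 145,108.1 ≈ 203,151.3 × g
203,151.3 = 1.118 × 10⁻⁵ × 10.3 × N²
N² = 203,151.3 / (11.5154 × 10⁻⁵) = 1,764,170,589
N ≈ √1,764,170,589 ≈ 42,002.0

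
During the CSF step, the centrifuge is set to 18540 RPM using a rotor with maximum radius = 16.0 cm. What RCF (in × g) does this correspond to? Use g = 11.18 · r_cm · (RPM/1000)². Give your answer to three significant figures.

61500 × g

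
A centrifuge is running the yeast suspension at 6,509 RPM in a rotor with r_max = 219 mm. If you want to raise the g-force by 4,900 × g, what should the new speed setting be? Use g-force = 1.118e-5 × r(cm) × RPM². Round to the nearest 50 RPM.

N₂ ≈ 7900 RPM

r = 219 mm = 21.9 cm
Current RCF = 1.118 × 10⁻⁵ × 21.9 × (6509)² = 1.118 × 10⁻⁵ × 21.9 × 42,367,081 ≈ 10,373.2 × g
Target RCF = 10,373.2 + 4,900 = 15,273.2 × g
N² = 15,273.2 / (24.4842 × 10⁻⁵) = 62,379,820
N ≈ √62,379,820 ≈ 7,898.1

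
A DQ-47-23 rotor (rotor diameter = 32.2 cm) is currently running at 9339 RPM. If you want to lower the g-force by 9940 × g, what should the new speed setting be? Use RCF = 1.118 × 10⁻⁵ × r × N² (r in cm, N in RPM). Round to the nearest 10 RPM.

N₂ ≈ 5660 RPM

r = 32.2 / 2 = 16.1 cm
Current RCF = 1.118 × 10⁻⁵ × 16.1 × (9339)² = 1.118 × 10⁻⁵ × 16.1 × 87,216,921 ≈ 15,698.9 × g
Target RCF = 15,698.9 − 9,940 = 5,758.9 × g
N² = 5,758.9 / (17.9998 × 10⁻⁵) = 31,994,244
N ≈ √31,994,244 ≈ 5,656.3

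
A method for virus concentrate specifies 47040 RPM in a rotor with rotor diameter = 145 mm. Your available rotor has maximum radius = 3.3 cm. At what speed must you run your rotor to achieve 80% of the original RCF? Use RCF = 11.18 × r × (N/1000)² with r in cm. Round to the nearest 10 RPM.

62360 RPM

Original rotor: r = 145 mm / 2 = 72.5 mm = 7.25 cm
RCF = 11.18 × r × (N/1000)²
RCF_original = 11.18 × 7.25 × (47.04)² = 11.18 × 7.25 × 2,212.7616 ≈ 179,355.4 × g
Target RCF = 0.8 × 179,355.4 ≈ 143,484.3 × g
143,484.3 = 11.18 × 3.3 × (N/1000)²
(N/1000)² = 143,484.3 / 36.894 = 3889.096
N = 1000 × √3889.096 ≈ 62,362.6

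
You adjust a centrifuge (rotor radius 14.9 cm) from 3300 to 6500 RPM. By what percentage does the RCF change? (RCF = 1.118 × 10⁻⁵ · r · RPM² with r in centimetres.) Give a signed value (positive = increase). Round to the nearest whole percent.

+288%

RCF ∝ N², so the ratio is (6500/3300)² = (1.969697)² = 3.8797.
Change = 3.8797 − 1 = +2.8797 → +288.0%.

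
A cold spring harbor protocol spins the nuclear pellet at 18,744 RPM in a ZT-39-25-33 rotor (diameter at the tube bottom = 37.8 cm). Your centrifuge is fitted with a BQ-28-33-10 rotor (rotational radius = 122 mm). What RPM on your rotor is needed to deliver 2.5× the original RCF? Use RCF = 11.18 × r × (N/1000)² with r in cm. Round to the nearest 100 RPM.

36900 RPM

Original rotor: r = 37.8 / 2 = 18.9 cm
RCF = 11.18 × r × (N/1000)²
RCF_original = 11.18 × 18.9 × (18.744)² = 11.18 × 18.9 × 351.337536 ≈ 74,238.3 × g
Target RCF = 2.5 × 74,238.3 ≈ 185,595.8 × g
Your rotor: r = 122 mm = 12.2 cm
185,595.8 = 11.18 × 12.2 × (N/1000)²
(N/1000)² = 185,595.8 / 136.396 = 1360.713
N = 1000 × √1360.713 ≈ 36,887.8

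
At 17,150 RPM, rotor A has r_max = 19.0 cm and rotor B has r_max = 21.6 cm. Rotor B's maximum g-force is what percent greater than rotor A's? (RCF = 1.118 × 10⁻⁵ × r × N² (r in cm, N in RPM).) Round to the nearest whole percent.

14%

At equal RPM, RCF scales linearly with r: ratio = 21.6 / 19.0 = 1.1368.
So rotor B delivers 13.7% more g-force.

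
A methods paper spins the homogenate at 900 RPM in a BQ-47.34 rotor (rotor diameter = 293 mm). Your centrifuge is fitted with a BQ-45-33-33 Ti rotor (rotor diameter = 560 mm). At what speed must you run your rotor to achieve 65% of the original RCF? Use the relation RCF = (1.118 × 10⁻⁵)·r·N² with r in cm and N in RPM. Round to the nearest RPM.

Original rotor: r = 293 mm / 2 = 146.5 mm = 14.65 cm
RCF_original = 1.118 × 10⁻⁵ × 14.65 × (900)² = 1.118 × 10⁻⁵ × 14.65 × 810,000 ≈ 132.7 × g
Target RCF = 0.65 × 132.7 ≈ 86.3 × g
Your rotor: r = 560 mm / 2 = 280 mm = 28 cm
86.3 = 1.118 × 10⁻⁵ × 28 × N²
N² = 86.3 / (31.304 × 10⁻⁵) = 275,684
N ≈ √275,684 ≈ 525.1

525 RPM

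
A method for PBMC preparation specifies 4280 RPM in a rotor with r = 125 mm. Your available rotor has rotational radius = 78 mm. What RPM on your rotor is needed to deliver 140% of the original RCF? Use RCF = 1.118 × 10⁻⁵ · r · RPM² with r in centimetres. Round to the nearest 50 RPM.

≈ 6400 RPM

Original rotor: r = 125 mm = 12.5 cm
RCF_original = 1.118 × 10⁻⁵ × 12.5 × (4280)² = 1.118 × 10⁻⁵ × 12.5 × 18,318,400 ≈ 2,560 × g
Target RCF = 1.4 × 2,560 ≈ 3,584 × g
Your rotor: r = 78 mm = 7.8 cm
3,584 = 1.118 × 10⁻⁵ × 7.8 × N²
N² = 3,584 / (8.7204 × 10⁻⁵) = 41,099,032
N ≈ √41,099,032 ≈ 6,410.9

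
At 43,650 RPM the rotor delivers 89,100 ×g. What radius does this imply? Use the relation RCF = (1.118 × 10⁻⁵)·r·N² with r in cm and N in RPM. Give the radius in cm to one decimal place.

89100 = 1.118 × 10⁻⁵ × r × (43650)²
r = 89100 / (1.118 × 10⁻⁵ × 1,905,322,500) = 89100 / 21301.51 ≈ 4.183 cm

4.2 cm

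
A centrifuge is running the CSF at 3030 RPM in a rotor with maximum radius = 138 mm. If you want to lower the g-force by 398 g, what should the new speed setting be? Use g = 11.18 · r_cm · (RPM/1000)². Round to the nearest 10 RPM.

N₂ ≈ 2570 RPM

r = 138 mm = 13.8 cm
Current RCF = 11.18 × 13.8 × (3.03)² = 11.18 × 13.8 × 9.1809 ≈ 1,416.5 × g
Target RCF = 1,416.5 − 398 = 1,018.5 × g
(N/1000)² = 1,018.5 / 154.284 = 6.601462
N = 1000 × √6.601462 ≈ 2,569.3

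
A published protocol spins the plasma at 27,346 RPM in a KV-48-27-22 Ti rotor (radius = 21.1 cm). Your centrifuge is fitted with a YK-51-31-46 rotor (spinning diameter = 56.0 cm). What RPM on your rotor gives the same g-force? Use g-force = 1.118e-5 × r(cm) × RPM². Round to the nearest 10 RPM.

RCF_original = 1.118 × 10⁻⁵ × 21.1 × (27346)² = 1.118 × 10⁻⁵ × 21.1 × 747,803,716 ≈ 176,405.4 × g
Your rotor: r = 56.0 / 2 = 28 cm
176,405.4 = 1.118 × 10⁻⁵ × 28 × N²
N² = 176,405.4 / (31.304 × 10⁻⁵) = 563,523,511
N ≈ √563,523,511 ≈ 23,738.7

23740 RPM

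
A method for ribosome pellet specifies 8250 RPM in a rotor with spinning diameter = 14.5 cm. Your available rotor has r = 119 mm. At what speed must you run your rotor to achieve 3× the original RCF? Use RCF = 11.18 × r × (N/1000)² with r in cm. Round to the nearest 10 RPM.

≈ 11150 RPM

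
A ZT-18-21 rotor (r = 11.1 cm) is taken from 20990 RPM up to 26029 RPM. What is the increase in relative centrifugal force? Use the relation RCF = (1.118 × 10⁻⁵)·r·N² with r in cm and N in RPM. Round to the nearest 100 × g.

RCF₁ = 1.118 × 10⁻⁵ × 11.1 × (20990)² = 1.118 × 10⁻⁵ × 11.1 × 440,580,100 ≈ 54,675.1 × g
RCF₂ = 1.118 × 10⁻⁵ × 11.1 × (26029)² = 1.118 × 10⁻⁵ × 11.1 × 677,508,841 ≈ 84,077.5 × g
Increase = 84,077.5 − 54,675.1 = 29,402.4

29400 g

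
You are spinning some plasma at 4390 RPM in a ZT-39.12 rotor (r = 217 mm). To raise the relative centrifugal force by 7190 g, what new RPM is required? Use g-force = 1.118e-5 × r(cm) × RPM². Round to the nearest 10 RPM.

N₂ ≈ 6990 RPM

r = 217 mm = 21.7 cm
Current RCF = 1.118 × 10⁻⁵ × 21.7 × (4390)² = 1.118 × 10⁻⁵ × 21.7 × 19,272,100 ≈ 4,675.5 × g
Target RCF = 4,675.5 + 7,190 = 11,865.5 × g
N² = 11,865.5 / (24.2606 × 10⁻⁵) = 48,908,518
N ≈ √48,908,518 ≈ 6,993.5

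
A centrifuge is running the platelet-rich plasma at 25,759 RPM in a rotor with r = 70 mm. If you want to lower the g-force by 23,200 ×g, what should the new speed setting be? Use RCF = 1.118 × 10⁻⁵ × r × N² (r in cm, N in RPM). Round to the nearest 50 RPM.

r = 70 mm = 7.0 cm
Current RCF = 1.118 × 10⁻⁵ × 7 × (25759)² = 1.118 × 10⁻⁵ × 7 × 663,526,081 ≈ 51,927.6 × g
Target RCF = 51,927.6 − 23,200 = 28,727.6 × g
N² = 28,727.6 / (7.826 × 10⁻⁵) = 367,078,968
N ≈ √367,078,968 ≈ 19,159.3

19150 RPM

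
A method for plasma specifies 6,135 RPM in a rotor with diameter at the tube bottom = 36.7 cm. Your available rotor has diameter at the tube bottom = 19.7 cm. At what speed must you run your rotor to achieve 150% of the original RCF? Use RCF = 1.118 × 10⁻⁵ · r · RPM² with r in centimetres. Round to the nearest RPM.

Original rotor: r = 36.7 / 2 = 18.35 cm
RCF = 1.118 × 10⁻⁵ × r × N²
RCF_original = 1.118 × 10⁻⁵ × 18.35 × (6135)² = 1.118 × 10⁻⁵ × 18.35 × 37,638,225 ≈ 7,721.6 × g
Target RCF = 1.5 × 7,721.6 ≈ 11,582.4 × g
Your rotor: r = 19.7 / 2 = 9.85 cm
11,582.4 = 1.118 × 10⁻⁵ × 9.85 × N²
N² = 11,582.4 / (11.0123 × 10⁻⁵) = 105,176,939
N ≈ √105,176,939 ≈ 10,255.6

10256 RPM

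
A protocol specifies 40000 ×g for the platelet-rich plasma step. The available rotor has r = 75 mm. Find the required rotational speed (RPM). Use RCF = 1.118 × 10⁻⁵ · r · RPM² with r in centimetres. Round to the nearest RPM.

r = 75 mm = 7.5 cm
40,000 = 1.118 × 10⁻⁵ × 7.5 × N²
N² = 40,000 / (8.385 × 10⁻⁵) = 477,042,338
N ≈ √477,042,338 ≈ 21,841.3

21841 RPM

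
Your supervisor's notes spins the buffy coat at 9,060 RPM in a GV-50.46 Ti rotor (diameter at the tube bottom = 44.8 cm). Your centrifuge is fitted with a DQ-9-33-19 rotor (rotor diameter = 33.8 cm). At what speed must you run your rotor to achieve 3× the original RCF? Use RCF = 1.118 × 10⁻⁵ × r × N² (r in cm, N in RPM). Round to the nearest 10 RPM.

≈ 18070 RPM

Original rotor: r = 44.8 / 2 = 22.4 cm
RCF_original = 1.118 × 10⁻⁵ × 22.4 × (9060)² = 1.118 × 10⁻⁵ × 22.4 × 82,083,600 ≈ 20,556.4 × g
Target RCF = 3 × 20,556.4 ≈ 61,669.2 × g
Your rotor: r = 33.8 / 2 = 16.9 cm
61,669.2 = 1.118 × 10⁻⁵ × 16.9 × N²
N² = 61,669.2 / (18.8942 × 10⁻⁵) = 326,392,226
N ≈ √326,392,226 ≈ 18,066.3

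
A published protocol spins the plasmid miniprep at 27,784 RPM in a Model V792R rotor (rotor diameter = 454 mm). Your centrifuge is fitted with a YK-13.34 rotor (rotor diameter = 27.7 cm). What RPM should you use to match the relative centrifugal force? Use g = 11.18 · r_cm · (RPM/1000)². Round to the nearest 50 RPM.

35550 RPM

Original rotor: r = 454 mm / 2 = 227 mm = 22.7 cm
RCF_original = 11.18 × 22.7 × (27.784)² = 11.18 × 22.7 × 771.950656 ≈ 195,910.3 × g
Your rotor: r = 27.7 / 2 = 13.85 cm
195,910.3 = 11.18 × 13.85 × (N/1000)²
(N/1000)² = 195,910.3 / 154.843 = 1265.219
N = 1000 × √1265.219 ≈ 35,569.9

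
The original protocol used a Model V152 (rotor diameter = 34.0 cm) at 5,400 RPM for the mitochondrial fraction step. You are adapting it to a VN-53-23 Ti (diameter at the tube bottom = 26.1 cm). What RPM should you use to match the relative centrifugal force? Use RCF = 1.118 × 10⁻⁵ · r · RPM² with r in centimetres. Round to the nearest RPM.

≈ 6163 RPM

Original rotor: r = 34.0 / 2 = 17 cm
RCF_original = 1.118 × 10⁻⁵ × 17 × (5400)² = 1.118 × 10⁻⁵ × 17 × 29,160,000 ≈ 5,542.1 × g
Your rotor: r = 26.1 / 2 = 13.05 cm
5,542.1 = 1.118 × 10⁻⁵ × 13.05 × N²
N² = 5,542.1 / (14.5899 × 10⁻⁵) = 37,985,867
N ≈ √37,985,867 ≈ 6,163.3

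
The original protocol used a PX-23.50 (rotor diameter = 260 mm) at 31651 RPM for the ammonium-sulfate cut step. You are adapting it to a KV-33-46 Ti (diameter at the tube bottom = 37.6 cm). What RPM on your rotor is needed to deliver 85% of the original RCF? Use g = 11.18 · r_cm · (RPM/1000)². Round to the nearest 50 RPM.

Original rotor: r = 260 mm / 2 = 130 mm = 13 cm
RCF = 11.18 × r × (N/1000)²
RCF_original = 11.18 × 13 × (31.651)² = 11.18 × 13 × 1,001.785801 ≈ 145,599.5 × g
Target RCF = 0.85 × 145,599.5 ≈ 123,759.6 × g
Your rotor: r = 37.6 / 2 = 18.8 cm
123,759.6 = 11.18 × 18.8 × (N/1000)²
(N/1000)² = 123,759.6 / 210.184 = 588.8155
N = 1000 × √588.8155 ≈ 24,265.5

24250 RPM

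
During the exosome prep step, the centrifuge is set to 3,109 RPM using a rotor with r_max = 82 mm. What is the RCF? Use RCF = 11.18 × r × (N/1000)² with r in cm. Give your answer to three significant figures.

886 × g

r = 82 mm = 8.2 cm
RCF = 11.18 × r × (N/1000)²
RCF = 11.18 × 8.2 × (3.109)² = 11.18 × 8.2 × 9.665881 ≈ 886.1 × g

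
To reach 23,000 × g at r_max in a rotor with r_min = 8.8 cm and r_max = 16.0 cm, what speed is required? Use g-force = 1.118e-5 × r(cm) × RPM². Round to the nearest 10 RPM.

Use r_max = 16.0 cm.
23,000 = 1.118 × 10⁻⁵ × 16 × N²
N² = 23,000 / (17.888 × 10⁻⁵) = 128,577,818
N ≈ √128,577,818 ≈ 11,339.2

N ≈ 11340 RPM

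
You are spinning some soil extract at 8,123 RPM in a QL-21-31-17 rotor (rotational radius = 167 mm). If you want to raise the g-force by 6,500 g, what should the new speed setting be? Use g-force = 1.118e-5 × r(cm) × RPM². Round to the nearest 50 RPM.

r = 167 mm = 16.7 cm
Current RCF = 1.118 × 10⁻⁵ × 16.7 × (8123)² = 1.118 × 10⁻⁵ × 16.7 × 65,983,129 ≈ 12,319.4 × g
Target RCF = 12,319.4 + 6,500 = 18,819.4 × g
N² = 18,819.4 / (18.6706 × 10⁻⁵) = 100,796,975
N ≈ √100,796,975 ≈ 10,039.8

10050 RPM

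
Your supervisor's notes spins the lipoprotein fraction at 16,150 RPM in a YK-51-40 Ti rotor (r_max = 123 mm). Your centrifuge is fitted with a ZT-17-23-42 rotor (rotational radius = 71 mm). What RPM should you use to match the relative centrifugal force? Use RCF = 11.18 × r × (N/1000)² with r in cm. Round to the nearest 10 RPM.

≈ 21260 RPM

Original rotor: r = 123 mm = 12.3 cm
RCF_original = 11.18 × 12.3 × (16.15)² = 11.18 × 12.3 × 260.8225 ≈ 35,866.7 × g
Your rotor: r = 71 mm = 7.1 cm
35,866.7 = 11.18 × 7.1 × (N/1000)²
(N/1000)² = 35,866.7 / 79.378 = 451.8469
N = 1000 × √451.8469 ≈ 21,256.7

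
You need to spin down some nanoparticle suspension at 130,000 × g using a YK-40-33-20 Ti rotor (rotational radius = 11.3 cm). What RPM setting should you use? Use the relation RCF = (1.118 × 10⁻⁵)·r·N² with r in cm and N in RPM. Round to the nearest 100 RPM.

130,000 = 1.118 × 10⁻⁵ × 11.3 × N²
N² = 130,000 / (12.6334 × 10⁻⁵) = 1,029,018,317
N ≈ √1,029,018,317 ≈ 32,078.3

N ≈ 32100 RPM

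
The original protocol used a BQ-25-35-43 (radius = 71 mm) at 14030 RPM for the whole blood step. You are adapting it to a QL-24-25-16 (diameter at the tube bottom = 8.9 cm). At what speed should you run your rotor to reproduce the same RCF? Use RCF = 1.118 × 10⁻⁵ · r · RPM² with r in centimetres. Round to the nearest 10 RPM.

Original rotor: r = 71 mm = 7.1 cm
RCF_original = 1.118 × 10⁻⁵ × 7.1 × (14030)² = 1.118 × 10⁻⁵ × 7.1 × 196,840,900 ≈ 15,624.8 × g
Your rotor: r = 8.9 / 2 = 4.45 cm
15,624.8 = 1.118 × 10⁻⁵ × 4.45 × N²
N² = 15,624.8 / (4.9751 × 10⁻⁵) = 314,060,019
N ≈ √314,060,019 ≈ 17,721.7

17720 RPM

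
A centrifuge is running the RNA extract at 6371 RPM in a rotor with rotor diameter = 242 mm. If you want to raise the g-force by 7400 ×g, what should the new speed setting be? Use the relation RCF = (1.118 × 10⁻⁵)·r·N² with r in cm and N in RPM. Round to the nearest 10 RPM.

r = 242 mm / 2 = 121 mm = 12.1 cm
Current RCF = 1.118 × 10⁻⁵ × 12.1 × (6371)² = 1.118 × 10⁻⁵ × 12.1 × 40,589,641 ≈ 5,490.9 × g
Target RCF = 5,490.9 + 7,400 = 12,890.9 × g
N² = 12,890.9 / (13.5278 × 10⁻⁵) = 95,291,917
N ≈ √95,291,917 ≈ 9,761.8

9760 RPM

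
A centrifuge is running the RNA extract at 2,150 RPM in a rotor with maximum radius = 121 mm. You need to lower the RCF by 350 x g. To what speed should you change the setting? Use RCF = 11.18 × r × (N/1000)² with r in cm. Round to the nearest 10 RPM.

N₂ ≈ 1430 RPM

r = 121 mm = 12.1 cm
Current RCF = 11.18 × 12.1 × (2.15)² = 11.18 × 12.1 × 4.6225 ≈ 625.3 × g
Target RCF = 625.3 − 350 = 275.3 × g
(N/1000)² = 275.3 / 135.278 = 2.035069
N = 1000 × √2.035069 ≈ 1,426.6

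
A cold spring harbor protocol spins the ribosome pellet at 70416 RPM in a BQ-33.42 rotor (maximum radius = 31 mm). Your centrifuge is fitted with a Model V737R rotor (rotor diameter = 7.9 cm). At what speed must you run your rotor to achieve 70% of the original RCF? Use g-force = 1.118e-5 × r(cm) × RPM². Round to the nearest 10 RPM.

≈ 52190 RPM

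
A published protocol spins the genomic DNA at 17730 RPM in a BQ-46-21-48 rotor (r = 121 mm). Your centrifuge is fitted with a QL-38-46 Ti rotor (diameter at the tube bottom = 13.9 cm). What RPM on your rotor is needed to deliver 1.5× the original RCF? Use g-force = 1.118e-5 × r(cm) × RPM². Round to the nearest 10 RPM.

Original rotor: r = 121 mm = 12.1 cm
RCF_original = 1.118 × 10⁻⁵ × 12.1 × (17730)² = 1.118 × 10⁻⁵ × 12.1 × 314,352,900 ≈ 42,525 × g
Target RCF = 1.5 × 42,525 ≈ 63,787.5 × g
Your rotor: r = 13.9 / 2 = 6.95 cm
63,787.5 = 1.118 × 10⁻⁵ × 6.95 × N²
N² = 63,787.5 / (7.7701 × 10⁻⁵) = 820,935,380
N ≈ √820,935,380 ≈ 28,652.0

≈ 28650 RPM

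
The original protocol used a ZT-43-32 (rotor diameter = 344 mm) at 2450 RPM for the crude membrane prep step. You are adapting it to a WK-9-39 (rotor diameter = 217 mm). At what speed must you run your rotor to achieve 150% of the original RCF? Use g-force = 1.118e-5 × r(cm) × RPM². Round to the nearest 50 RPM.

3800 RPM

Original rotor: r = 344 mm / 2 = 172 mm = 17.2 cm
RCF_original = 1.118 × 10⁻⁵ × 17.2 × (2450)² = 1.118 × 10⁻⁵ × 17.2 × 6,002,500 ≈ 1,154.3 × g
Target RCF = 1.5 × 1,154.3 ≈ 1,731.4 × g
Your rotor: r = 217 mm / 2 = 108.5 mm = 10.85 cm
1,731.4 = 1.118 × 10⁻⁵ × 10.85 × N²
N² = 1,731.4 / (12.1303 × 10⁻⁵) = 14,273,349
N ≈ √14,273,349 ≈ 3,778.0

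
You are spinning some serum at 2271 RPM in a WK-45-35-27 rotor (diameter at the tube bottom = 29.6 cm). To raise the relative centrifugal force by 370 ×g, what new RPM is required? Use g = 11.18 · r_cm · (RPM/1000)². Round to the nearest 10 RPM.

r = 29.6 / 2 = 14.8 cm
Current RCF = 11.18 × 14.8 × (2.271)² = 11.18 × 14.8 × 5.157441 ≈ 853.4 × g
Target RCF = 853.4 + 370 = 1,223.4 × g
(N/1000)² = 1,223.4 / 165.464 = 7.393753
N = 1000 × √7.393753 ≈ 2,719.1

≈ 2720 RPM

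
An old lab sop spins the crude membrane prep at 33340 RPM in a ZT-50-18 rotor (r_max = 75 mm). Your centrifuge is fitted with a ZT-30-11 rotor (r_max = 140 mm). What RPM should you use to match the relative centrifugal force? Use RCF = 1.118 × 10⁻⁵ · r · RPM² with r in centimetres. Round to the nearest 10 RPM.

≈ 24400 RPM

Original rotor: r = 75 mm = 7.5 cm
RCF_original = 1.118 × 10⁻⁵ × 7.5 × (33340)² = 1.118 × 10⁻⁵ × 7.5 × 1,111,555,600 ≈ 93,203.9 × g
Your rotor: r = 140 mm = 14.0 cm
93,203.9 = 1.118 × 10⁻⁵ × 14 × N²
N² = 93,203.9 / (15.652 × 10⁻⁵) = 595,475,978
N ≈ √595,475,978 ≈ 24,402.4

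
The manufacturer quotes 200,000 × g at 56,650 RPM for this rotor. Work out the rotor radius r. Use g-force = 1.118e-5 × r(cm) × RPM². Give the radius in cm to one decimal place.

r ≈ 5.6 cm

200000 = 1.118 × 10⁻⁵ × r × (56650)²
r = 200000 / (1.118 × 10⁻⁵ × 3,209,222,500) = 200000 / 35879.11 ≈ 5.574 cm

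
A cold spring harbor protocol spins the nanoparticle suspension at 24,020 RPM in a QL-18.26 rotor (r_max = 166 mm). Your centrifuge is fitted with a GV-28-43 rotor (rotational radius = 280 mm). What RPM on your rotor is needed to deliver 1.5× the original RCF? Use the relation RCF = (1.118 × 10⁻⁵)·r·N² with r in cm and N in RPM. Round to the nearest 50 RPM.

Original rotor: r = 166 mm = 16.6 cm
RCF_original = 1.118 × 10⁻⁵ × 16.6 × (24020)² = 1.118 × 10⁻⁵ × 16.6 × 576,960,400 ≈ 107,076.9 × g
Target RCF = 1.5 × 107,076.9 ≈ 160,615.3 × g
Your rotor: r = 280 mm = 28.0 cm
160,615.3 = 1.118 × 10⁻⁵ × 28 × N²
N² = 160,615.3 / (31.304 × 10⁻⁵) = 513,082,354
N ≈ √513,082,354 ≈ 22,651.3

≈ 22650 RPM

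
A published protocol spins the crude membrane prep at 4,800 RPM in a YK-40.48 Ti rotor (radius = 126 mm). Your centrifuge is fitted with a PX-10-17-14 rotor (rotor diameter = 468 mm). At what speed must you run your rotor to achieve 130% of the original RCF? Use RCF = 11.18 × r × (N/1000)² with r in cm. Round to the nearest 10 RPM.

≈ 4020 RPM

Original rotor: r = 126 mm = 12.6 cm
RCF_original = 11.18 × 12.6 × (4.8)² = 11.18 × 12.6 × 23.04 ≈ 3,245.6 × g
Target RCF = 1.3 × 3,245.6 ≈ 4,219.3 × g
Your rotor: r = 468 mm / 2 = 234 mm = 23.4 cm
4,219.3 = 11.18 × 23.4 × (N/1000)²
(N/1000)² = 4,219.3 / 261.612 = 16.12808
N = 1000 × √16.12808 ≈ 4,016.0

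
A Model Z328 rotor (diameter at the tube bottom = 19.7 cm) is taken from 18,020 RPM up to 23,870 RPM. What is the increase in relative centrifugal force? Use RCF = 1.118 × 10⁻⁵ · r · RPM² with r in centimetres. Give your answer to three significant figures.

≈ 27000 ×g

r = 19.7 / 2 = 9.85 cm
RCF₁ = 1.118 × 10⁻⁵ × 9.85 × (18020)² = 1.118 × 10⁻⁵ × 9.85 × 324,720,400 ≈ 35,759.2 × g
RCF₂ = 1.118 × 10⁻⁵ × 9.85 × (23870)² = 1.118 × 10⁻⁵ × 9.85 × 569,776,900 ≈ 62,745.5 × g
Increase = 62,745.5 − 35,759.2 = 26,986.3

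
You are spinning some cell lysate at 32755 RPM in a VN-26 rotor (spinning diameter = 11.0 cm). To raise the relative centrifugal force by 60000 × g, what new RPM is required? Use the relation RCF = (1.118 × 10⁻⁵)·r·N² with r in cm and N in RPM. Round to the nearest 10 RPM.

r = 11.0 / 2 = 5.5 cm
Current RCF = 1.118 × 10⁻⁵ × 5.5 × (32755)² = 1.118 × 10⁻⁵ × 5.5 × 1,072,890,025 ≈ 65,972 × g
Target RCF = 65,972 + 60,000 = 125,972 × g
N² = 125,972 / (6.149 × 10⁻⁵) = 2,048,658,318
N ≈ √2,048,658,318 ≈ 45,262.1

45260 RPM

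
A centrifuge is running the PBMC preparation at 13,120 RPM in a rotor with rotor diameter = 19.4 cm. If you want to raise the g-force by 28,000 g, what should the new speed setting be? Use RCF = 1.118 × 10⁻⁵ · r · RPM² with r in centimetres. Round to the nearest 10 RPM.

≈ 20740 RPM

r = 19.4 / 2 = 9.7 cm
Current RCF = 1.118 × 10⁻⁵ × 9.7 × (13120)² = 1.118 × 10⁻⁵ × 9.7 × 172,134,400 ≈ 18,667.3 × g
Target RCF = 18,667.3 + 28,000 = 46,667.3 × g
N² = 46,667.3 / (10.8446 × 10⁻⁵) = 430,327,536
N ≈ √430,327,536 ≈ 20,744.3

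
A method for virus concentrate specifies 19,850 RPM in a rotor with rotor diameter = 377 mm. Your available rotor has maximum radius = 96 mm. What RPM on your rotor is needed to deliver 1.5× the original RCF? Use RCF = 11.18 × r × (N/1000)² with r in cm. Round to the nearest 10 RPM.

Original rotor: r = 377 mm / 2 = 188.5 mm = 18.85 cm
RCF = 11.18 × r × (N/1000)²
RCF_original = 11.18 × 18.85 × (19.85)² = 11.18 × 18.85 × 394.0225 ≈ 83,037.5 × g
Target RCF = 1.5 × 83,037.5 ≈ 124,556.2 × g
Your rotor: r = 96 mm = 9.6 cm
124,556.2 = 11.18 × 9.6 × (N/1000)²
(N/1000)² = 124,556.2 / 107.328 = 1160.519
N = 1000 × √1160.519 ≈ 34,066.4

34070 RPM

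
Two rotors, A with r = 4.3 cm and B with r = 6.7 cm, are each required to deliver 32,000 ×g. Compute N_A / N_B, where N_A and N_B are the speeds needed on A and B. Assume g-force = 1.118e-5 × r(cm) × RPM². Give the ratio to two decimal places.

1.25

At fixed RCF, N ∝ 1/√r, so N_A/N_B = √(r_B/r_A) = √(6.7/4.3) = √1.558140 = 1.2483.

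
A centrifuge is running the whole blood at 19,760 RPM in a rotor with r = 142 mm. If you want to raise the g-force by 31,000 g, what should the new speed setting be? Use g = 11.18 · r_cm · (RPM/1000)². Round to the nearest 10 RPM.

r = 142 mm = 14.2 cm
Current RCF = 11.18 × 14.2 × (19.76)² = 11.18 × 14.2 × 390.4576 ≈ 61,987.5 × g
Target RCF = 61,987.5 + 31,000 = 92,987.5 × g
(N/1000)² = 92,987.5 / 158.756 = 585.7259
N = 1000 × √585.7259 ≈ 24,201.8

≈ 24200 RPM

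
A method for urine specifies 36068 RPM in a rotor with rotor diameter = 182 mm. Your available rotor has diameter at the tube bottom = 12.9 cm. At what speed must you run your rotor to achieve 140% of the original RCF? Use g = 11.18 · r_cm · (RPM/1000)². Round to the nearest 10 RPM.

Original rotor: r = 182 mm / 2 = 91 mm = 9.1 cm
RCF_original = 11.18 × 9.1 × (36.068)² = 11.18 × 9.1 × 1,300.900624 ≈ 132,351 × g
Target RCF = 1.4 × 132,351 ≈ 185,291.4 × g
Your rotor: r = 12.9 / 2 = 6.45 cm
185,291.4 = 11.18 × 6.45 × (N/1000)²
(N/1000)² = 185,291.4 / 72.111 = 2569.53
N = 1000 × √2569.53 ≈ 50,690.5

50690 RPM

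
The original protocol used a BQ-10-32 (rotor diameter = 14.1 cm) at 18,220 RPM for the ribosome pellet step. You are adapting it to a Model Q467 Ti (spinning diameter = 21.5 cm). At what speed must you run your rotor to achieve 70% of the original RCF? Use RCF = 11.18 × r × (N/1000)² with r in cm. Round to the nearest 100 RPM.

Original rotor: r = 14.1 / 2 = 7.05 cm
RCF = 11.18 × r × (N/1000)²
RCF_original = 11.18 × 7.05 × (18.22)² = 11.18 × 7.05 × 331.9684 ≈ 26,165.4 × g
Target RCF = 0.7 × 26,165.4 ≈ 18,315.8 × g
Your rotor: r = 21.5 / 2 = 10.75 cm
18,315.8 = 11.18 × 10.75 × (N/1000)²
(N/1000)² = 18,315.8 / 120.185 = 152.3967
N = 1000 × √152.3967 ≈ 12,344.9

≈ 12300 RPM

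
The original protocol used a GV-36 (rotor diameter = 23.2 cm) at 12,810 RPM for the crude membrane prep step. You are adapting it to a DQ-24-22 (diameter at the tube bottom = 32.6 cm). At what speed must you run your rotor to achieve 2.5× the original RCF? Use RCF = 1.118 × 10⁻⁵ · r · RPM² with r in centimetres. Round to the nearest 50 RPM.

Original rotor: r = 23.2 / 2 = 11.6 cm
RCF_original = 1.118 × 10⁻⁵ × 11.6 × (12810)² = 1.118 × 10⁻⁵ × 11.6 × 164,096,100 ≈ 21,281.3 × g
Target RCF = 2.5 × 21,281.3 ≈ 53,203.2 × g
Your rotor: r = 32.6 / 2 = 16.3 cm
53,203.2 = 1.118 × 10⁻⁵ × 16.3 × N²
N² = 53,203.2 / (18.2234 × 10⁻⁵) = 291,949,911
N ≈ √291,949,911 ≈ 17,086.5

17100 RPM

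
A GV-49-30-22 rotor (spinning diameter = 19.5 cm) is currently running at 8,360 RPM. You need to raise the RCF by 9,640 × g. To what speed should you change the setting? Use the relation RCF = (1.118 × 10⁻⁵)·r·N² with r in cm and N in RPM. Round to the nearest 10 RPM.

12580 RPM

r = 19.5 / 2 = 9.75 cm
Current RCF = 1.118 × 10⁻⁵ × 9.75 × (8360)² = 1.118 × 10⁻⁵ × 9.75 × 69,889,600 ≈ 7,618.3 × g
Target RCF = 7,618.3 + 9,640 = 17,258.3 × g
N² = 17,258.3 / (10.9005 × 10⁻⁵) = 158,325,765
N ≈ √158,325,765 ≈ 12,582.8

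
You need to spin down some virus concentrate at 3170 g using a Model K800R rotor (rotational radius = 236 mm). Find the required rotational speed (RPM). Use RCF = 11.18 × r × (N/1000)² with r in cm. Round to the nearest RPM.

N ≈ 3466 RPM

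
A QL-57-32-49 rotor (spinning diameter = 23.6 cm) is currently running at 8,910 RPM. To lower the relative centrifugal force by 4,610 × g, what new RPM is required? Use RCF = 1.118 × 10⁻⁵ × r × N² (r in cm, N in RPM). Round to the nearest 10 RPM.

r = 23.6 / 2 = 11.8 cm
Current RCF = 1.118 × 10⁻⁵ × 11.8 × (8910)² = 1.118 × 10⁻⁵ × 11.8 × 79,388,100 ≈ 10,473.2 × g
Target RCF = 10,473.2 − 4,610 = 5,863.2 × g
N² = 5,863.2 / (13.1924 × 10⁻⁵) = 44,443,771
N ≈ √44,443,771 ≈ 6,666.6

6670 RPM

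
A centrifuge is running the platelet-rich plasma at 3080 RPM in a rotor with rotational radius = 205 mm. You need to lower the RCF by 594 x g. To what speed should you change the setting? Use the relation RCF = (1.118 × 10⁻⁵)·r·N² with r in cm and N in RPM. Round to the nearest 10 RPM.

N₂ ≈ 2630 RPM

r = 205 mm = 20.5 cm
Current RCF = 1.118 × 10⁻⁵ × 20.5 × (3080)² = 1.118 × 10⁻⁵ × 20.5 × 9,486,400 ≈ 2,174.2 × g
Target RCF = 2,174.2 − 594 = 1,580.2 × g
N² = 1,580.2 / (22.919 × 10⁻⁵) = 6,894,716
N ≈ √6,894,716 ≈ 2,625.8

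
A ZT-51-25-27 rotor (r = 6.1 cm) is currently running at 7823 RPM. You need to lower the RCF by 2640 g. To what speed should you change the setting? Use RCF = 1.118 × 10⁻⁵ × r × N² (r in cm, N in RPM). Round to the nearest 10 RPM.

≈ 4740 RPM

Current RCF = 1.118 × 10⁻⁵ × 6.1 × (7823)² = 1.118 × 10⁻⁵ × 6.1 × 61,199,329 ≈ 4,173.7 × g
Target RCF = 4,173.7 − 2,640 = 1,533.7 × g
N² = 1,533.7 / (6.8198 × 10⁻⁵) = 22,488,929
N ≈ √22,488,929 ≈ 4,742.2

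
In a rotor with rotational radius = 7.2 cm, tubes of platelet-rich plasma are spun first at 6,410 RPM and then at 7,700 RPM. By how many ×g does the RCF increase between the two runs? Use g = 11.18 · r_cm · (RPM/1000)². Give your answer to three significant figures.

RCF₁ = 11.18 × 7.2 × (6.41)² = 11.18 × 7.2 × 41.0881 ≈ 3,307.4 × g
RCF₂ = 11.18 × 7.2 × (7.7)² = 11.18 × 7.2 × 59.29 ≈ 4,772.6 × g
Increase = 4,772.6 − 3,307.4 = 1,465.2

1470 ×g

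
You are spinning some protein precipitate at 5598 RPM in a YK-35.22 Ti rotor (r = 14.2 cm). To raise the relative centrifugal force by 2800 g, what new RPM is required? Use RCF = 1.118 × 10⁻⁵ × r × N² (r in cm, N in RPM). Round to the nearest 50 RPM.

7000 RPM

Current RCF = 1.118 × 10⁻⁵ × 14.2 × (5598)² = 1.118 × 10⁻⁵ × 14.2 × 31,337,604 ≈ 4,975 × g
Target RCF = 4,975 + 2,800 = 7,775 × g
N² = 7,775 / (15.8756 × 10⁻⁵) = 48,974,527
N ≈ √48,974,527 ≈ 6,998.2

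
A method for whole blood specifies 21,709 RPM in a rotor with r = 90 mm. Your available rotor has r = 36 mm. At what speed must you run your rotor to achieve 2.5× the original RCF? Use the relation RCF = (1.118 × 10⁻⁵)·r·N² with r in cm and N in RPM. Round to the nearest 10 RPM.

Original rotor: r = 90 mm = 9.0 cm
RCF_original = 1.118 × 10⁻⁵ × 9 × (21709)² = 1.118 × 10⁻⁵ × 9 × 471,280,681 ≈ 47,420.3 × g
Target RCF = 2.5 × 47,420.3 ≈ 118,550.8 × g
Your rotor: r = 36 mm = 3.6 cm
118,550.8 = 1.118 × 10⁻⁵ × 3.6 × N²
N² = 118,550.8 / (4.0248 × 10⁻⁵) = 2,945,507,851
N ≈ √2,945,507,851 ≈ 54,272.5

54270 RPM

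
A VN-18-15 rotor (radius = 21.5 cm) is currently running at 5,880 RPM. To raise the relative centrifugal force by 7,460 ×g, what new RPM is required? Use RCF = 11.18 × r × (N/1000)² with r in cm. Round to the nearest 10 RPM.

8100 RPM

Current RCF = 11.18 × 21.5 × (5.88)² = 11.18 × 21.5 × 34.5744 ≈ 8,310.6 × g
Target RCF = 8,310.6 + 7,460 = 15,770.6 × g
(N/1000)² = 15,770.6 / 240.37 = 65.60969
N = 1000 × √65.60969 ≈ 8,100.0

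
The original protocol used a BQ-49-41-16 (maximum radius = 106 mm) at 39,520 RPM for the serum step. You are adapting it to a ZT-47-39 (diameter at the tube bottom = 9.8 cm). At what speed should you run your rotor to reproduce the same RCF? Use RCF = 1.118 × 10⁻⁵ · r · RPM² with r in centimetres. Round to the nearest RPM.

Original rotor: r = 106 mm = 10.6 cm
RCF_original = 1.118 × 10⁻⁵ × 10.6 × (39520)² = 1.118 × 10⁻⁵ × 10.6 × 1,561,830,400 ≈ 185,089.4 × g
Your rotor: r = 9.8 / 2 = 4.9 cm
185,089.4 = 1.118 × 10⁻⁵ × 4.9 × N²
N² = 185,089.4 / (5.4782 × 10⁻⁵) = 3,378,653,572
N ≈ √3,378,653,572 ≈ 58,126.2

≈ 58126 RPM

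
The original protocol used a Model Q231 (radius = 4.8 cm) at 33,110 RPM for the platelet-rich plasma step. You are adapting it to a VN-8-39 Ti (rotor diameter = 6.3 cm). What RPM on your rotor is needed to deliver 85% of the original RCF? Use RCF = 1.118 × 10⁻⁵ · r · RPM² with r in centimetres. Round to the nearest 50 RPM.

37700 RPM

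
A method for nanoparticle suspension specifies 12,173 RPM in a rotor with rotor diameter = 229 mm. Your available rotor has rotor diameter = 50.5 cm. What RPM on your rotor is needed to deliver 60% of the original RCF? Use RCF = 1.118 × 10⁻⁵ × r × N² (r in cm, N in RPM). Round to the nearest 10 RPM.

6350 RPM

Original rotor: r = 229 mm / 2 = 114.5 mm = 11.45 cm
RCF_original = 1.118 × 10⁻⁵ × 11.45 × (12173)² = 1.118 × 10⁻⁵ × 11.45 × 148,181,929 ≈ 18,968.9 × g
Target RCF = 0.6 × 18,968.9 ≈ 11,381.3 × g
Your rotor: r = 50.5 / 2 = 25.25 cm
11,381.3 = 1.118 × 10⁻⁵ × 25.25 × N²
N² = 11,381.3 / (28.2295 × 10⁻⁵) = 40,317,044
N ≈ √40,317,044 ≈ 6,349.6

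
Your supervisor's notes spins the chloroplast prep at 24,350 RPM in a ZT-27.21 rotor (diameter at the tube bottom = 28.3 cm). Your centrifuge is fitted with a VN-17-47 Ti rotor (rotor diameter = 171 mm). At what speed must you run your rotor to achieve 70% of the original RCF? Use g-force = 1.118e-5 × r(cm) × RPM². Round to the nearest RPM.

26209 RPM

Original rotor: r = 28.3 / 2 = 14.15 cm
RCF = 1.118 × 10⁻⁵ × r × N²
RCF_original = 1.118 × 10⁻⁵ × 14.15 × (24350)² = 1.118 × 10⁻⁵ × 14.15 × 592,922,500 ≈ 93,798.6 × g
Target RCF = 0.7 × 93,798.6 ≈ 65,659 × g
Your rotor: r = 171 mm / 2 = 85.5 mm = 8.55 cm
65,659 = 1.118 × 10⁻⁵ × 8.55 × N²
N² = 65,659 / (9.5589 × 10⁻⁵) = 686,888,659
N ≈ √686,888,659 ≈ 26,208.6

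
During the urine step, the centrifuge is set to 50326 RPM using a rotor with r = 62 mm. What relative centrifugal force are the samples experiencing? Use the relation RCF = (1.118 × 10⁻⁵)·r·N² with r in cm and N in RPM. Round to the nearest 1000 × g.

RCF ≈ 176000 x g

r = 62 mm = 6.2 cm
RCF = 1.118 × 10⁻⁵ × 6.2 × (50326)² = 1.118 × 10⁻⁵ × 6.2 × 2,532,706,276 ≈ 175,557.1 × g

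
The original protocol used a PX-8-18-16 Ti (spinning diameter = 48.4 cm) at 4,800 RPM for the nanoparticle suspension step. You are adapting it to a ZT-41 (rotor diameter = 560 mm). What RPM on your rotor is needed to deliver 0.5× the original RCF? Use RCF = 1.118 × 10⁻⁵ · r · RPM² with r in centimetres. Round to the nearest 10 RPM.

Original rotor: r = 48.4 / 2 = 24.2 cm
RCF_original = 1.118 × 10⁻⁵ × 24.2 × (4800)² = 1.118 × 10⁻⁵ × 24.2 × 23,040,000 ≈ 6,233.6 × g
Target RCF = 0.5 × 6,233.6 ≈ 3,116.8 × g
Your rotor: r = 560 mm / 2 = 280 mm = 28 cm
3,116.8 = 1.118 × 10⁻⁵ × 28 × N²
N² = 3,116.8 / (31.304 × 10⁻⁵) = 9,956,555
N ≈ √9,956,555 ≈ 3,155.4

3160 RPM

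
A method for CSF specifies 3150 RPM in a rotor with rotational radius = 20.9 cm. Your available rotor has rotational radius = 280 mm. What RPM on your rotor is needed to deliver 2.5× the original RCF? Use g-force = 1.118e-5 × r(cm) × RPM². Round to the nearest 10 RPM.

RCF = 1.118 × 10⁻⁵ × r × N²
RCF_original = 1.118 × 10⁻⁵ × 20.9 × (3150)² = 1.118 × 10⁻⁵ × 20.9 × 9,922,500 ≈ 2,318.5 × g
Target RCF = 2.5 × 2,318.5 ≈ 5,796.2 × g
Your rotor: r = 280 mm = 28.0 cm
5,796.2 = 1.118 × 10⁻⁵ × 28 × N²
N² = 5,796.2 / (31.304 × 10⁻⁵) = 18,515,845
N ≈ √18,515,845 ≈ 4,303.0

4300 RPM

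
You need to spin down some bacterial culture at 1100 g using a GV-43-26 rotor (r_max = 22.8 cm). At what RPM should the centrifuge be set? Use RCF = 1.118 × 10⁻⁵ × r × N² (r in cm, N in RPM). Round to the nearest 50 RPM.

RCF = 1.118 × 10⁻⁵ × r × N²
1,100 = 1.118 × 10⁻⁵ × 22.8 × N²
N² = 1,100 / (25.4904 × 10⁻⁵) = 4,315,350
N ≈ √4,315,350 ≈ 2,077.3

2100 RPM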